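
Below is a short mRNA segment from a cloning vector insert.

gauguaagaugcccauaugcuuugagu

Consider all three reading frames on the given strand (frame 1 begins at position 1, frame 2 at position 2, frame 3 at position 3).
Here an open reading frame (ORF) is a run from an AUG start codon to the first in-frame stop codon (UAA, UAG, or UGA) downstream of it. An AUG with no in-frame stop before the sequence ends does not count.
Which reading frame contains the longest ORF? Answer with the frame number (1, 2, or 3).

Frame 1: GAU GUA AGA UGC CCA UAU GCU UUG AGU — no AUG→stop ORF.
Frame 2: AUG UAA GAU GCC CAU AUG CUU UGA — AUG at 2, stop UAA at 5 → 6 nt; AUG at 17, stop UGA at 23 → 9 nt.
Frame 3: UGU AAG AUG CCC AUA UGC UUU GAG — no AUG→stop ORF.
Longest ORF is 9 nt in frame 2 (positions 17–25).

2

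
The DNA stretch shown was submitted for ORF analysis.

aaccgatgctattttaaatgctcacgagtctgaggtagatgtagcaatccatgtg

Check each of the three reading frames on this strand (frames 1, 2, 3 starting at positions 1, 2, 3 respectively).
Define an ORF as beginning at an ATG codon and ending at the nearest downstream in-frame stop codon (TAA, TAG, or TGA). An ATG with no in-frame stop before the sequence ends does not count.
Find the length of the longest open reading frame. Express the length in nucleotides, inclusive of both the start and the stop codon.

Frame 1: AAC CGA TGC TAT TTT AAA TGC TCA CGA GTC TGA GGT AGA TGT AGC AAT CCA TGT — no ATG→stop ORF.
Frame 2: ACC GAT GCT ATT TTA AAT GCT CAC GAG TCT GAG GTA GAT GTA GCA ATC CAT GTG — no ATG→stop ORF.
Frame 3: CCG ATG CTA TTT TAA ATG CTC ACG AGT CTG AGG TAG ATG TAG CAA TCC ATG — ATG at 6, stop TAA at 15 → 12 nt; ATG at 18, stop TAG at 36 → 21 nt; ATG at 39, stop TAG at 42 → 6 nt.
Longest: frame 3, positions 18–38, 21 nt = 7 codons = 6 aa. → 21 nucleotides.

21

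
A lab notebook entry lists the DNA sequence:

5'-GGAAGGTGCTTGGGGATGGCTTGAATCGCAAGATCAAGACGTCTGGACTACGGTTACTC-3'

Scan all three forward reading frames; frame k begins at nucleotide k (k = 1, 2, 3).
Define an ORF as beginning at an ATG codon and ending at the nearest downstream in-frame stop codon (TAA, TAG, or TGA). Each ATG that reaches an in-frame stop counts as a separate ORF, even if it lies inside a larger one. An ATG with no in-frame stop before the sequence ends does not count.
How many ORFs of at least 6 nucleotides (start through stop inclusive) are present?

Frame 1: GGA AGG TGC TTG GGG ATG GCT TGA ATC GCA AGA TCA AGA CGT CTG GAC TAC GGT TAC — ATG at 16, stop TGA at 22 → 9 nt.
Frame 2: GAA GGT GCT TGG GGA TGG CTT GAA TCG CAA GAT CAA GAC GTC TGG ACT ACG GTT ACT — no ATG→stop ORF.
Frame 3: AAG GTG CTT GGG GAT GGC TTG AAT CGC AAG ATC AAG ACG TCT GGA CTA CGG TTA CTC — no ATG→stop ORF.
ORFs ≥ 6 nucleotides: frame 1 16–24 (9 nucleotides). Count = 1.

1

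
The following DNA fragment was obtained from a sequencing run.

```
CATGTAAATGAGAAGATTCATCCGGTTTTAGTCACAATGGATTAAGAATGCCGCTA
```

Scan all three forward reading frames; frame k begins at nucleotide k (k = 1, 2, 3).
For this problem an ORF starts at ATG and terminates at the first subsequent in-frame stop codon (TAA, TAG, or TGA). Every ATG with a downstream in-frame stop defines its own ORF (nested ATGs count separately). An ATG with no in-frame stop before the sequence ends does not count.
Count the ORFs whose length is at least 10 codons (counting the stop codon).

0

Frame 1: CAT GTA AAT GAG AAG ATT CAT CCG GTT TTA GTC ACA ATG GAT TAA GAA TGC CGC — ATG at 37, stop TAA at 43 → 9 nt.
Frame 2: ATG TAA ATG AGA AGA TTC ATC CGG TTT TAG TCA CAA TGG ATT AAG AAT GCC GCT — ATG at 2, stop TAA at 5 → 6 nt; ATG at 8, stop TAG at 29 → 24 nt.
Frame 3: TGT AAA TGA GAA GAT TCA TCC GGT TTT AGT CAC AAT GGA TTA AGA ATG CCG CTA — no ATG→stop ORF.
No ORF reaches 10 codons. Count = 0.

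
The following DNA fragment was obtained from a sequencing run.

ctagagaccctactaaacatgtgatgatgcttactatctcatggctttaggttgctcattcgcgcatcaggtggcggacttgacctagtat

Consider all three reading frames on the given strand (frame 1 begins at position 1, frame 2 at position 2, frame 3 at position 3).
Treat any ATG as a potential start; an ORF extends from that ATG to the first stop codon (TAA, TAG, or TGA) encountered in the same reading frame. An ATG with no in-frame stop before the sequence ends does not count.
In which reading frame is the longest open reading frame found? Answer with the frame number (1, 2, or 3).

2

Frame 1: CTA GAG ACC CTA CTA AAC ATG TGA TGA TGC TTA CTA TCT CAT GGC TTT AGG TTG CTC ATT CGC GCA TCA GGT GGC GGA CTT GAC CTA GTA — ATG at 19, stop TGA at 22 → 6 nt.
Frame 2: TAG AGA CCC TAC TAA ACA TGT GAT GAT GCT TAC TAT CTC ATG GCT TTA GGT TGC TCA TTC GCG CAT CAG GTG GCG GAC TTG ACC TAG TAT — ATG at 41, stop TAG at 86 → 48 nt.
Frame 3: AGA GAC CCT ACT AAA CAT GTG ATG ATG CTT ACT ATC TCA TGG CTT TAG GTT GCT CAT TCG CGC ATC AGG TGG CGG ACT TGA CCT AGT — ATG at 24, stop TAG at 48 → 27 nt; ATG at 27, stop TAG at 48 → 24 nt.
Longest ORF is 48 nt in frame 2 (positions 41–88).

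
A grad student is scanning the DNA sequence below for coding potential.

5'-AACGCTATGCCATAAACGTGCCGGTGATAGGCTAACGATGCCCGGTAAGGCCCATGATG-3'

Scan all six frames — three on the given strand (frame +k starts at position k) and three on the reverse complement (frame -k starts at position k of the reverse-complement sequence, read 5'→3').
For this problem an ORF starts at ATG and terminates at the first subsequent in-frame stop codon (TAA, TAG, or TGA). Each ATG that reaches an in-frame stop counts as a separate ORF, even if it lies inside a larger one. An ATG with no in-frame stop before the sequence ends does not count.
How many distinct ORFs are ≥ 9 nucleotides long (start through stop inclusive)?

3

Reverse complement (5'→3'): CATCATGGGCCTTACCGGGCATCGTTAGCCTATCACCGGCACGTTTATGGCATAGCGTT
Frame +1: AAC GCT ATG CCA TAA ACG TGC CGG TGA TAG GCT AAC GAT GCC CGG TAA GGC CCA TGA — ATG at 7, stop TAA at 13 → 9 nt.
Frame +2: ACG CTA TGC CAT AAA CGT GCC GGT GAT AGG CTA ACG ATG CCC GGT AAG GCC CAT GAT — no ATG→stop ORF.
Frame +3: CGC TAT GCC ATA AAC GTG CCG GTG ATA GGC TAA CGA TGC CCG GTA AGG CCC ATG ATG — no ATG→stop ORF.
Frame -1: CAT CAT GGG CCT TAC CGG GCA TCG TTA GCC TAT CAC CGG CAC GTT TAT GGC ATA GCG — no ATG→stop ORF.
Frame -2: ATC ATG GGC CTT ACC GGG CAT CGT TAG CCT ATC ACC GGC ACG TTT ATG GCA TAG CGT — ATG at 5, stop TAG at 26 → 24 nt; ATG at 47, stop TAG at 53 → 9 nt.
Frame -3: TCA TGG GCC TTA CCG GGC ATC GTT AGC CTA TCA CCG GCA CGT TTA TGG CAT AGC GTT — no ATG→stop ORF.
ORFs ≥ 9 nucleotides: frame +1 7–15 (9 nucleotides), frame -2 5–28 (24 nucleotides), frame -2 47–55 (9 nucleotides). Count = 3.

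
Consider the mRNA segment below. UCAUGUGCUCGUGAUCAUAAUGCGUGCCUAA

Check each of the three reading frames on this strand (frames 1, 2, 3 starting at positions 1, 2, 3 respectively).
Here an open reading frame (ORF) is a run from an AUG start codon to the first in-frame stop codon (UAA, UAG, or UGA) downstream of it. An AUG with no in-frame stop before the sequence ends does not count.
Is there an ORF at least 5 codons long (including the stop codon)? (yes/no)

no

Frame 1: UCA UGU GCU CGU GAU CAU AAU GCG UGC CUA — no AUG→stop ORF.
Frame 2: CAU GUG CUC GUG AUC AUA AUG CGU GCC UAA — AUG at 20, stop UAA at 29 → 12 nt.
Frame 3: AUG UGC UCG UGA UCA UAA UGC GUG CCU — AUG at 3, stop UGA at 12 → 12 nt.
Largest ORF found is 4 codons < 5, so no.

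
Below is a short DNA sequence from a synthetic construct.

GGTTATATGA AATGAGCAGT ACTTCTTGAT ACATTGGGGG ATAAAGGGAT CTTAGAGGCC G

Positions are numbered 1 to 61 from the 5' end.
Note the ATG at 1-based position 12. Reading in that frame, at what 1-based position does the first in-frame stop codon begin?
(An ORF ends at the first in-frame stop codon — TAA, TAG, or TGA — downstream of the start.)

27

Codons from position 12: ATG (12–14), AGC (15–17), AGT (18–20), ACT (21–23), TCT (24–26), TGA (27–29).
TGA is a stop codon; it begins at position 27.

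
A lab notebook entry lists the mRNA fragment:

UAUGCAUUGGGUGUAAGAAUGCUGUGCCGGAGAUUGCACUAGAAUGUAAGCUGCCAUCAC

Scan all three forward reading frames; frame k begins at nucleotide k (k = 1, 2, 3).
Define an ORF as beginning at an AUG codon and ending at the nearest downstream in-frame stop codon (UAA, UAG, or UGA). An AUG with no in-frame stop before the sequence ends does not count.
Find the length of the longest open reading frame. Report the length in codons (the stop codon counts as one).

Frame 1: UAU GCA UUG GGU GUA AGA AUG CUG UGC CGG AGA UUG CAC UAG AAU GUA AGC UGC CAU CAC — AUG at 19, stop UAG at 40 → 24 nt.
Frame 2: AUG CAU UGG GUG UAA GAA UGC UGU GCC GGA GAU UGC ACU AGA AUG UAA GCU GCC AUC — AUG at 2, stop UAA at 14 → 15 nt; AUG at 44, stop UAA at 47 → 6 nt.
Frame 3: UGC AUU GGG UGU AAG AAU GCU GUG CCG GAG AUU GCA CUA GAA UGU AAG CUG CCA UCA — no AUG→stop ORF.
Longest: frame 1, positions 19–42, 24 nt = 8 codons = 7 aa. → 8 codons.

8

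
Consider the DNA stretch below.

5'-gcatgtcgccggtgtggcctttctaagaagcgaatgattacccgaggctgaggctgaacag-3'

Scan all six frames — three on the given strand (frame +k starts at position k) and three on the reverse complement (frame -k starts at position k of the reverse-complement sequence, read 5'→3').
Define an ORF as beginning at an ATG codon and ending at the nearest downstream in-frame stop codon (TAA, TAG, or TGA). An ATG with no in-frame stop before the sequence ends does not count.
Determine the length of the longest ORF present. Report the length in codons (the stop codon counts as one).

8

Reverse complement (5'→3'): CTGTTCAGCCTCAGCCTCGGGTAATCATTCGCTTCTTAGAAAGGCCACACCGGCGACATGC
Frame +1: GCA TGT CGC CGG TGT GGC CTT TCT AAG AAG CGA ATG ATT ACC CGA GGC TGA GGC TGA ACA — ATG at 34, stop TGA at 49 → 18 nt.
Frame +2: CAT GTC GCC GGT GTG GCC TTT CTA AGA AGC GAA TGA TTA CCC GAG GCT GAG GCT GAA CAG — no ATG→stop ORF.
Frame +3: ATG TCG CCG GTG TGG CCT TTC TAA GAA GCG AAT GAT TAC CCG AGG CTG AGG CTG AAC — ATG at 3, stop TAA at 24 → 24 nt.
Frame -1: CTG TTC AGC CTC AGC CTC GGG TAA TCA TTC GCT TCT TAG AAA GGC CAC ACC GGC GAC ATG — no ATG→stop ORF.
Frame -2: TGT TCA GCC TCA GCC TCG GGT AAT CAT TCG CTT CTT AGA AAG GCC ACA CCG GCG ACA TGC — no ATG→stop ORF.
Frame -3: GTT CAG CCT CAG CCT CGG GTA ATC ATT CGC TTC TTA GAA AGG CCA CAC CGG CGA CAT — no ATG→stop ORF.
Longest: frame +3, positions 3–26, 24 nt = 8 codons = 7 aa. → 8 codons.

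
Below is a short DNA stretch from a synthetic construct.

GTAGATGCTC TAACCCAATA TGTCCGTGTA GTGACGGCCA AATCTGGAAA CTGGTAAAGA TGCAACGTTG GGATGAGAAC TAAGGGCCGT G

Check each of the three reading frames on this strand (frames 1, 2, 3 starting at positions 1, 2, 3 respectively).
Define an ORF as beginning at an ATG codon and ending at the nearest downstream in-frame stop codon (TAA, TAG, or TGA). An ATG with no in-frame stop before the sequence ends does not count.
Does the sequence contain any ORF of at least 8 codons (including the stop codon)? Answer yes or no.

Frame 1: GTA GAT GCT CTA ACC CAA TAT GTC CGT GTA GTG ACG GCC AAA TCT GGA AAC TGG TAA AGA TGC AAC GTT GGG ATG AGA ACT AAG GGC CGT — no ATG→stop ORF.
Frame 2: TAG ATG CTC TAA CCC AAT ATG TCC GTG TAG TGA CGG CCA AAT CTG GAA ACT GGT AAA GAT GCA ACG TTG GGA TGA GAA CTA AGG GCC GTG — ATG at 5, stop TAA at 11 → 9 nt; ATG at 20, stop TAG at 29 → 12 nt.
Frame 3: AGA TGC TCT AAC CCA ATA TGT CCG TGT AGT GAC GGC CAA ATC TGG AAA CTG GTA AAG ATG CAA CGT TGG GAT GAG AAC TAA GGG CCG — ATG at 60, stop TAA at 81 → 24 nt.
Frame 3 has an ORF of 8 codons (positions 60–83) ≥ 8, so yes.

yes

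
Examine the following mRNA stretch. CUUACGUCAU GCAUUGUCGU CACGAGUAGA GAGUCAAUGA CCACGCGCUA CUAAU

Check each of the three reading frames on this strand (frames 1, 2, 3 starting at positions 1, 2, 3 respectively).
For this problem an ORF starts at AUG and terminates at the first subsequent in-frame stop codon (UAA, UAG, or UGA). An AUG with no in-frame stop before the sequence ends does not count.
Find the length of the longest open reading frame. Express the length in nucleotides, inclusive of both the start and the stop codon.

Frame 1: CUU ACG UCA UGC AUU GUC GUC ACG AGU AGA GAG UCA AUG ACC ACG CGC UAC UAA — AUG at 37, stop UAA at 52 → 18 nt.
Frame 2: UUA CGU CAU GCA UUG UCG UCA CGA GUA GAG AGU CAA UGA CCA CGC GCU ACU AAU — no AUG→stop ORF.
Frame 3: UAC GUC AUG CAU UGU CGU CAC GAG UAG AGA GUC AAU GAC CAC GCG CUA CUA — AUG at 9, stop UAG at 27 → 21 nt.
Longest: frame 3, positions 9–29, 21 nt = 7 codons = 6 aa. → 21 nucleotides.

21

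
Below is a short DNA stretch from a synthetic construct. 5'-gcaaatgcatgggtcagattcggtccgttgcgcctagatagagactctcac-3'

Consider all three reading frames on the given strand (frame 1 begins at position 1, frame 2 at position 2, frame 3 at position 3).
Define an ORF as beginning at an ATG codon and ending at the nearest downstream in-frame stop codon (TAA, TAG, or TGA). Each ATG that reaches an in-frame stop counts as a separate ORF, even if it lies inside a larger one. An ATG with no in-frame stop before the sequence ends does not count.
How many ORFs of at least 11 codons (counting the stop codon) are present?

2

Frame 1: GCA AAT GCA TGG GTC AGA TTC GGT CCG TTG CGC CTA GAT AGA GAC TCT CAC — no ATG→stop ORF.
Frame 2: CAA ATG CAT GGG TCA GAT TCG GTC CGT TGC GCC TAG ATA GAG ACT CTC — ATG at 5, stop TAG at 35 → 33 nt.
Frame 3: AAA TGC ATG GGT CAG ATT CGG TCC GTT GCG CCT AGA TAG AGA CTC TCA — ATG at 9, stop TAG at 39 → 33 nt.
ORFs ≥ 11 codons: frame 2 5–37 (11 codons), frame 3 9–41 (11 codons). Count = 2.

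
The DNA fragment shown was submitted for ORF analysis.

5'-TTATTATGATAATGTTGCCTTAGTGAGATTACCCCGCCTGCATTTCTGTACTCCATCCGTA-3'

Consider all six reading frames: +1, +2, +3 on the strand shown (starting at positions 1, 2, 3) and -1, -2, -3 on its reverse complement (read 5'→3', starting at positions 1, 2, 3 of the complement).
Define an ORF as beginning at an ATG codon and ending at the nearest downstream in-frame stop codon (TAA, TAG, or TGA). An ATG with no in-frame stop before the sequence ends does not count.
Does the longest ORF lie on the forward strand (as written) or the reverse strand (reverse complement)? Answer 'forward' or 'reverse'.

forward

Reverse complement (5'→3'): TACGGATGGAGTACAGAAATGCAGGCGGGGTAATCTCACTAAGGCAACATTATCATAATAA
Frame +1: TTA TTA TGA TAA TGT TGC CTT AGT GAG ATT ACC CCG CCT GCA TTT CTG TAC TCC ATC CGT — no ATG→stop ORF.
Frame +2: TAT TAT GAT AAT GTT GCC TTA GTG AGA TTA CCC CGC CTG CAT TTC TGT ACT CCA TCC GTA — no ATG→stop ORF.
Frame +3: ATT ATG ATA ATG TTG CCT TAG TGA GAT TAC CCC GCC TGC ATT TCT GTA CTC CAT CCG — ATG at 6, stop TAG at 21 → 18 nt; ATG at 12, stop TAG at 21 → 12 nt.
Frame -1: TAC GGA TGG AGT ACA GAA ATG CAG GCG GGG TAA TCT CAC TAA GGC AAC ATT ATC ATA ATA — ATG at 19, stop TAA at 31 → 15 nt.
Frame -2: ACG GAT GGA GTA CAG AAA TGC AGG CGG GGT AAT CTC ACT AAG GCA ACA TTA TCA TAA TAA — no ATG→stop ORF.
Frame -3: CGG ATG GAG TAC AGA AAT GCA GGC GGG GTA ATC TCA CTA AGG CAA CAT TAT CAT AAT — no ATG→stop ORF.
Forward-strand max 18 nt; reverse-strand max 15 nt. The forward strand has the longer ORF.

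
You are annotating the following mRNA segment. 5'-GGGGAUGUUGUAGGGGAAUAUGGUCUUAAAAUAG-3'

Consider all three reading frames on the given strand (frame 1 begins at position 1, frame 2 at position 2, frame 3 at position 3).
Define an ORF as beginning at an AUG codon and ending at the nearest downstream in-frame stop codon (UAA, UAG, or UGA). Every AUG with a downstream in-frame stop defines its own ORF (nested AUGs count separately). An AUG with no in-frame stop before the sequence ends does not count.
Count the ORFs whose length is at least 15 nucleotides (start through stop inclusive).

Frame 1: GGG GAU GUU GUA GGG GAA UAU GGU CUU AAA AUA — no AUG→stop ORF.
Frame 2: GGG AUG UUG UAG GGG AAU AUG GUC UUA AAA UAG — AUG at 5, stop UAG at 11 → 9 nt; AUG at 20, stop UAG at 32 → 15 nt.
Frame 3: GGA UGU UGU AGG GGA AUA UGG UCU UAA AAU — no AUG→stop ORF.
ORFs ≥ 15 nucleotides: frame 2 20–34 (15 nucleotides). Count = 1.

1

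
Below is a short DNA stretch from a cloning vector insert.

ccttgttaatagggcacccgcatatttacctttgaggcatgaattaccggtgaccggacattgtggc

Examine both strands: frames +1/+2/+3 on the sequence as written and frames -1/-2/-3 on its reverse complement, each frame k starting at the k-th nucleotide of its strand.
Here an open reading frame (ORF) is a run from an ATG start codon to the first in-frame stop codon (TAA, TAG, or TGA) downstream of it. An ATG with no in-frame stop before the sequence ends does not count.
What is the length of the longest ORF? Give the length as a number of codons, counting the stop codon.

6

Reverse complement (5'→3'): GCCACAATGTCCGGTCACCGGTAATTCATGCCTCAAAGGTAAATATGCGGGTGCCCTATTAACAAGG
Frame +1: CCT TGT TAA TAG GGC ACC CGC ATA TTT ACC TTT GAG GCA TGA ATT ACC GGT GAC CGG ACA TTG TGG — no ATG→stop ORF.
Frame +2: CTT GTT AAT AGG GCA CCC GCA TAT TTA CCT TTG AGG CAT GAA TTA CCG GTG ACC GGA CAT TGT GGC — no ATG→stop ORF.
Frame +3: TTG TTA ATA GGG CAC CCG CAT ATT TAC CTT TGA GGC ATG AAT TAC CGG TGA CCG GAC ATT GTG — ATG at 39, stop TGA at 51 → 15 nt.
Frame -1: GCC ACA ATG TCC GGT CAC CGG TAA TTC ATG CCT CAA AGG TAA ATA TGC GGG TGC CCT ATT AAC AAG — ATG at 7, stop TAA at 22 → 18 nt; ATG at 28, stop TAA at 40 → 15 nt.
Frame -2: CCA CAA TGT CCG GTC ACC GGT AAT TCA TGC CTC AAA GGT AAA TAT GCG GGT GCC CTA TTA ACA AGG — no ATG→stop ORF.
Frame -3: CAC AAT GTC CGG TCA CCG GTA ATT CAT GCC TCA AAG GTA AAT ATG CGG GTG CCC TAT TAA CAA — ATG at 45, stop TAA at 60 → 18 nt.
Longest: frame -1, positions 7–24, 18 nt = 6 codons = 5 aa. → 6 codons.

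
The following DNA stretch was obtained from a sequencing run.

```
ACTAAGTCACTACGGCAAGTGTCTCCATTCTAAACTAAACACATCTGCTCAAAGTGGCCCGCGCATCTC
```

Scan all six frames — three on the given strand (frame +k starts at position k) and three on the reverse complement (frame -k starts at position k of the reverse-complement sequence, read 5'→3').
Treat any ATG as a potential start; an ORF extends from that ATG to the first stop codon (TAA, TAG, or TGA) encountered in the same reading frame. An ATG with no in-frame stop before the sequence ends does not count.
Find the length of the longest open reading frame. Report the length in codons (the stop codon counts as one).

9

Reverse complement (5'→3'): GAGATGCGCGGGCCACTTTGAGCAGATGTGTTTAGTTTAGAATGGAGACACTTGCCGTAGTGACTTAGT
Frame +1: ACT AAG TCA CTA CGG CAA GTG TCT CCA TTC TAA ACT AAA CAC ATC TGC TCA AAG TGG CCC GCG CAT CTC — no ATG→stop ORF.
Frame +2: CTA AGT CAC TAC GGC AAG TGT CTC CAT TCT AAA CTA AAC ACA TCT GCT CAA AGT GGC CCG CGC ATC — no ATG→stop ORF.
Frame +3: TAA GTC ACT ACG GCA AGT GTC TCC ATT CTA AAC TAA ACA CAT CTG CTC AAA GTG GCC CGC GCA TCT — no ATG→stop ORF.
Frame -1: GAG ATG CGC GGG CCA CTT TGA GCA GAT GTG TTT AGT TTA GAA TGG AGA CAC TTG CCG TAG TGA CTT AGT — ATG at 4, stop TGA at 19 → 18 nt.
Frame -2: AGA TGC GCG GGC CAC TTT GAG CAG ATG TGT TTA GTT TAG AAT GGA GAC ACT TGC CGT AGT GAC TTA — ATG at 26, stop TAG at 38 → 15 nt.
Frame -3: GAT GCG CGG GCC ACT TTG AGC AGA TGT GTT TAG TTT AGA ATG GAG ACA CTT GCC GTA GTG ACT TAG — ATG at 42, stop TAG at 66 → 27 nt.
Longest: frame -3, positions 42–68, 27 nt = 9 codons = 8 aa. → 9 codons.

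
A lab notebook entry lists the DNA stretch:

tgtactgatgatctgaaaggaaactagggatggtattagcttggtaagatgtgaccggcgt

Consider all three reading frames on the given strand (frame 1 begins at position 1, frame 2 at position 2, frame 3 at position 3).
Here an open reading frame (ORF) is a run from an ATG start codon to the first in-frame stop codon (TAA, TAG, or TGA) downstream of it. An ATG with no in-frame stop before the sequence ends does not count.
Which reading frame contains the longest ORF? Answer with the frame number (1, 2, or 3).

Frame 1: TGT ACT GAT GAT CTG AAA GGA AAC TAG GGA TGG TAT TAG CTT GGT AAG ATG TGA CCG GCG — ATG at 49, stop TGA at 52 → 6 nt.
Frame 2: GTA CTG ATG ATC TGA AAG GAA ACT AGG GAT GGT ATT AGC TTG GTA AGA TGT GAC CGG CGT — ATG at 8, stop TGA at 14 → 9 nt.
Frame 3: TAC TGA TGA TCT GAA AGG AAA CTA GGG ATG GTA TTA GCT TGG TAA GAT GTG ACC GGC — ATG at 30, stop TAA at 45 → 18 nt.
Longest ORF is 18 nt in frame 3 (positions 30–47).

3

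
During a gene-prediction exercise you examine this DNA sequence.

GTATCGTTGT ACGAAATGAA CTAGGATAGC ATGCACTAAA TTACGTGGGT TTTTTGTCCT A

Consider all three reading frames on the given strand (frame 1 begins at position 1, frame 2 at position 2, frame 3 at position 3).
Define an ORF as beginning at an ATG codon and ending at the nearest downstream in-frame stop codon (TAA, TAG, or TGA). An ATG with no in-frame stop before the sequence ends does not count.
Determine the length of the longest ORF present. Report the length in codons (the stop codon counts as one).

Frame 1: GTA TCG TTG TAC GAA ATG AAC TAG GAT AGC ATG CAC TAA ATT ACG TGG GTT TTT TGT CCT — ATG at 16, stop TAG at 22 → 9 nt; ATG at 31, stop TAA at 37 → 9 nt.
Frame 2: TAT CGT TGT ACG AAA TGA ACT AGG ATA GCA TGC ACT AAA TTA CGT GGG TTT TTT GTC CTA — no ATG→stop ORF.
Frame 3: ATC GTT GTA CGA AAT GAA CTA GGA TAG CAT GCA CTA AAT TAC GTG GGT TTT TTG TCC — no ATG→stop ORF.
Longest: frame 1, positions 16–24, 9 nt = 3 codons = 2 aa. → 3 codons.

3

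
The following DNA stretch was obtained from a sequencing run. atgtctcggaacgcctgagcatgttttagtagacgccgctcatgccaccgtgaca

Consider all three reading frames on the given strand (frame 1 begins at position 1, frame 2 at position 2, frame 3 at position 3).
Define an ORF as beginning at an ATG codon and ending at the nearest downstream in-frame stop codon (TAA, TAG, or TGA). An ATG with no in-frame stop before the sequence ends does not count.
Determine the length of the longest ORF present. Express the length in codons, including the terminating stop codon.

Frame 1: ATG TCT CGG AAC GCC TGA GCA TGT TTT AGT AGA CGC CGC TCA TGC CAC CGT GAC — ATG at 1, stop TGA at 16 → 18 nt.
Frame 2: TGT CTC GGA ACG CCT GAG CAT GTT TTA GTA GAC GCC GCT CAT GCC ACC GTG ACA — no ATG→stop ORF.
Frame 3: GTC TCG GAA CGC CTG AGC ATG TTT TAG TAG ACG CCG CTC ATG CCA CCG TGA — ATG at 21, stop TAG at 27 → 9 nt; ATG at 42, stop TGA at 51 → 12 nt.
Longest: frame 1, positions 1–18, 18 nt = 6 codons = 5 aa. → 6 codons.

6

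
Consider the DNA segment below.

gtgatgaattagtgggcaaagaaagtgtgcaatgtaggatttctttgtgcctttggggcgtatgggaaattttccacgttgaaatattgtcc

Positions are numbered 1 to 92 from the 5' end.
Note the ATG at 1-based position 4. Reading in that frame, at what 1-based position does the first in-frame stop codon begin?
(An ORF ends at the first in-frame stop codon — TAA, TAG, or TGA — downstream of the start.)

10

Codons from position 4: ATG (4–6), AAT (7–9), TAG (10–12).
TAG is a stop codon; it begins at position 10.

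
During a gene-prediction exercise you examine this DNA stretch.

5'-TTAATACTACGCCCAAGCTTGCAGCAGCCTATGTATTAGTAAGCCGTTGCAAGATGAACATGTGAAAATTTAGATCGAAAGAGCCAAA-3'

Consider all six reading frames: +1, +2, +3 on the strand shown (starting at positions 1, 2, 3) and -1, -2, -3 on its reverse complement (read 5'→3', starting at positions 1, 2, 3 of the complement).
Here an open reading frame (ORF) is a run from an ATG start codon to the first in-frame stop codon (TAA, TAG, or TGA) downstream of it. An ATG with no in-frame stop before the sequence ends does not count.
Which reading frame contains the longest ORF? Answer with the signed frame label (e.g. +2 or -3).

-1

Reverse complement (5'→3'): TTTGGCTCTTTCGATCTAAATTTTCACATGTTCATCTTGCAACGGCTTACTAATACATAGGCTGCTGCAAGCTTGGGCGTAGTATTAA
Frame +1: TTA ATA CTA CGC CCA AGC TTG CAG CAG CCT ATG TAT TAG TAA GCC GTT GCA AGA TGA ACA TGT GAA AAT TTA GAT CGA AAG AGC CAA — ATG at 31, stop TAG at 37 → 9 nt.
Frame +2: TAA TAC TAC GCC CAA GCT TGC AGC AGC CTA TGT ATT AGT AAG CCG TTG CAA GAT GAA CAT GTG AAA ATT TAG ATC GAA AGA GCC AAA — no ATG→stop ORF.
Frame +3: AAT ACT ACG CCC AAG CTT GCA GCA GCC TAT GTA TTA GTA AGC CGT TGC AAG ATG AAC ATG TGA AAA TTT AGA TCG AAA GAG CCA — ATG at 54, stop TGA at 63 → 12 nt; ATG at 60, stop TGA at 63 → 6 nt.
Frame -1: TTT GGC TCT TTC GAT CTA AAT TTT CAC ATG TTC ATC TTG CAA CGG CTT ACT AAT ACA TAG GCT GCT GCA AGC TTG GGC GTA GTA TTA — ATG at 28, stop TAG at 58 → 33 nt.
Frame -2: TTG GCT CTT TCG ATC TAA ATT TTC ACA TGT TCA TCT TGC AAC GGC TTA CTA ATA CAT AGG CTG CTG CAA GCT TGG GCG TAG TAT TAA — no ATG→stop ORF.
Frame -3: TGG CTC TTT CGA TCT AAA TTT TCA CAT GTT CAT CTT GCA ACG GCT TAC TAA TAC ATA GGC TGC TGC AAG CTT GGG CGT AGT ATT — no ATG→stop ORF.
Longest ORF is 33 nt in frame -1 (positions 28–60).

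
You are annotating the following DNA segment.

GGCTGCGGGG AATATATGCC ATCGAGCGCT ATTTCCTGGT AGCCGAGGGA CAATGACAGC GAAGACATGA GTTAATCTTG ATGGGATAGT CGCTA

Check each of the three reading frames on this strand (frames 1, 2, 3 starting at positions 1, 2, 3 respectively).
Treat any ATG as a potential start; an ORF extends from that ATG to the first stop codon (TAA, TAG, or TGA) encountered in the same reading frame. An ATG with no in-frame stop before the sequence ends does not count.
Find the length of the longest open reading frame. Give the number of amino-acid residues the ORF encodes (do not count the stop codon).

8

Frame 1: GGC TGC GGG GAA TAT ATG CCA TCG AGC GCT ATT TCC TGG TAG CCG AGG GAC AAT GAC AGC GAA GAC ATG AGT TAA TCT TGA TGG GAT AGT CGC — ATG at 16, stop TAG at 40 → 27 nt; ATG at 67, stop TAA at 73 → 9 nt.
Frame 2: GCT GCG GGG AAT ATA TGC CAT CGA GCG CTA TTT CCT GGT AGC CGA GGG ACA ATG ACA GCG AAG ACA TGA GTT AAT CTT GAT GGG ATA GTC GCT — ATG at 53, stop TGA at 68 → 18 nt.
Frame 3: CTG CGG GGA ATA TAT GCC ATC GAG CGC TAT TTC CTG GTA GCC GAG GGA CAA TGA CAG CGA AGA CAT GAG TTA ATC TTG ATG GGA TAG TCG CTA — ATG at 81, stop TAG at 87 → 9 nt.
Longest: frame 1, positions 16–42, 27 nt = 9 codons = 8 aa. → 8 amino acids.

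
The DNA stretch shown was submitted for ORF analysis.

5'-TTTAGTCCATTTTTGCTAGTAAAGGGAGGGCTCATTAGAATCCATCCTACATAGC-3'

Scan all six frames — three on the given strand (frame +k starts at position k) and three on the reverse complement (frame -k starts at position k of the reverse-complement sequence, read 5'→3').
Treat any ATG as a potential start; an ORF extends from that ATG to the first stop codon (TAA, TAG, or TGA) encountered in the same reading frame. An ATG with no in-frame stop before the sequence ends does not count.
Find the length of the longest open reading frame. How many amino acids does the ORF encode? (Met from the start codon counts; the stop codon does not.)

9

Reverse complement (5'→3'): GCTATGTAGGATGGATTCTAATGAGCCCTCCCTTTACTAGCAAAAATGGACTAAA
Frame +1: TTT AGT CCA TTT TTG CTA GTA AAG GGA GGG CTC ATT AGA ATC CAT CCT ACA TAG — no ATG→stop ORF.
Frame +2: TTA GTC CAT TTT TGC TAG TAA AGG GAG GGC TCA TTA GAA TCC ATC CTA CAT AGC — no ATG→stop ORF.
Frame +3: TAG TCC ATT TTT GCT AGT AAA GGG AGG GCT CAT TAG AAT CCA TCC TAC ATA — no ATG→stop ORF.
Frame -1: GCT ATG TAG GAT GGA TTC TAA TGA GCC CTC CCT TTA CTA GCA AAA ATG GAC TAA — ATG at 4, stop TAG at 7 → 6 nt; ATG at 46, stop TAA at 52 → 9 nt.
Frame -2: CTA TGT AGG ATG GAT TCT AAT GAG CCC TCC CTT TAC TAG CAA AAA TGG ACT AAA — ATG at 11, stop TAG at 38 → 30 nt.
Frame -3: TAT GTA GGA TGG ATT CTA ATG AGC CCT CCC TTT ACT AGC AAA AAT GGA CTA — no ATG→stop ORF.
Longest: frame -2, positions 11–40, 30 nt = 10 codons = 9 aa. → 9 amino acids.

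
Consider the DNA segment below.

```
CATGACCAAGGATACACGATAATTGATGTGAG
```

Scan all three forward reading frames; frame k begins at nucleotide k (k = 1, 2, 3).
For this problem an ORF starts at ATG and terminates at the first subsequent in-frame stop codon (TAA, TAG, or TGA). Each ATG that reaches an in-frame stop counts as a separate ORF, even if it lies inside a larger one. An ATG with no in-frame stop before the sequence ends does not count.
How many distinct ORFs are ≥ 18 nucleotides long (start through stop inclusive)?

1

Frame 1: CAT GAC CAA GGA TAC ACG ATA ATT GAT GTG — no ATG→stop ORF.
Frame 2: ATG ACC AAG GAT ACA CGA TAA TTG ATG TGA — ATG at 2, stop TAA at 20 → 21 nt; ATG at 26, stop TGA at 29 → 6 nt.
Frame 3: TGA CCA AGG ATA CAC GAT AAT TGA TGT GAG — no ATG→stop ORF.
ORFs ≥ 18 nucleotides: frame 2 2–22 (21 nucleotides). Count = 1.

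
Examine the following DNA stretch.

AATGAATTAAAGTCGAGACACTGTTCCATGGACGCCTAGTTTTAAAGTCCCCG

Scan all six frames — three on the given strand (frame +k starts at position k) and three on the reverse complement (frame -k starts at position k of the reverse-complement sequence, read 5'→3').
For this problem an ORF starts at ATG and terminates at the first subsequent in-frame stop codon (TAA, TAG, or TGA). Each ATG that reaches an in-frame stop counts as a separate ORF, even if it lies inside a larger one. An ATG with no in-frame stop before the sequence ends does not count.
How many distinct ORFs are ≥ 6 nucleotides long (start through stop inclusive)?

2

Reverse complement (5'→3'): CGGGGACTTTAAAACTAGGCGTCCATGGAACAGTGTCTCGACTTTAATTCATT
Frame +1: AAT GAA TTA AAG TCG AGA CAC TGT TCC ATG GAC GCC TAG TTT TAA AGT CCC — ATG at 28, stop TAG at 37 → 12 nt.
Frame +2: ATG AAT TAA AGT CGA GAC ACT GTT CCA TGG ACG CCT AGT TTT AAA GTC CCC — ATG at 2, stop TAA at 8 → 9 nt.
Frame +3: TGA ATT AAA GTC GAG ACA CTG TTC CAT GGA CGC CTA GTT TTA AAG TCC CCG — no ATG→stop ORF.
Frame -1: CGG GGA CTT TAA AAC TAG GCG TCC ATG GAA CAG TGT CTC GAC TTT AAT TCA — no ATG→stop ORF.
Frame -2: GGG GAC TTT AAA ACT AGG CGT CCA TGG AAC AGT GTC TCG ACT TTA ATT CAT — no ATG→stop ORF.
Frame -3: GGG ACT TTA AAA CTA GGC GTC CAT GGA ACA GTG TCT CGA CTT TAA TTC ATT — no ATG→stop ORF.
ORFs ≥ 6 nucleotides: frame +1 28–39 (12 nucleotides), frame +2 2–10 (9 nucleotides). Count = 2.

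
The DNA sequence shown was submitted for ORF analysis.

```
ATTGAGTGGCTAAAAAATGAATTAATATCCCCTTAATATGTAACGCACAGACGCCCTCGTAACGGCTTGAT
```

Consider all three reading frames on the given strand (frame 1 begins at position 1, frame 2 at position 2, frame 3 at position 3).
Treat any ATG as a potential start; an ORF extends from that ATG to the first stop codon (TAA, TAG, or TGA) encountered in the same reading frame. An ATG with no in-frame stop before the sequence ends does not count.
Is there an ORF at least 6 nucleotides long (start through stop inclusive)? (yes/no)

yes

Frame 1: ATT GAG TGG CTA AAA AAT GAA TTA ATA TCC CCT TAA TAT GTA ACG CAC AGA CGC CCT CGT AAC GGC TTG — no ATG→stop ORF.
Frame 2: TTG AGT GGC TAA AAA ATG AAT TAA TAT CCC CTT AAT ATG TAA CGC ACA GAC GCC CTC GTA ACG GCT TGA — ATG at 17, stop TAA at 23 → 9 nt; ATG at 38, stop TAA at 41 → 6 nt.
Frame 3: TGA GTG GCT AAA AAA TGA ATT AAT ATC CCC TTA ATA TGT AAC GCA CAG ACG CCC TCG TAA CGG CTT GAT — no ATG→stop ORF.
Frame 2 has an ORF of 9 nucleotides (positions 17–25) ≥ 6, so yes.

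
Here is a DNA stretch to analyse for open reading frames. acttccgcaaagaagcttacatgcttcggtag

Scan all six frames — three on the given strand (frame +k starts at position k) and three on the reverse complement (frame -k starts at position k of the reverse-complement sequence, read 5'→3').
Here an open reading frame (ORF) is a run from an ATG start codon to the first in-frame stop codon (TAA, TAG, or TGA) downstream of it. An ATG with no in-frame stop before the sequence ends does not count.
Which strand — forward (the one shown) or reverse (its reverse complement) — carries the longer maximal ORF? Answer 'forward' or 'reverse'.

forward

Reverse complement (5'→3'): CTACCGAAGCATGTAAGCTTCTTTGCGGAAGT
Frame +1: ACT TCC GCA AAG AAG CTT ACA TGC TTC GGT — no ATG→stop ORF.
Frame +2: CTT CCG CAA AGA AGC TTA CAT GCT TCG GTA — no ATG→stop ORF.
Frame +3: TTC CGC AAA GAA GCT TAC ATG CTT CGG TAG — ATG at 21, stop TAG at 30 → 12 nt.
Frame -1: CTA CCG AAG CAT GTA AGC TTC TTT GCG GAA — no ATG→stop ORF.
Frame -2: TAC CGA AGC ATG TAA GCT TCT TTG CGG AAG — ATG at 11, stop TAA at 14 → 6 nt.
Frame -3: ACC GAA GCA TGT AAG CTT CTT TGC GGA AGT — no ATG→stop ORF.
Forward-strand max 12 nt; reverse-strand max 6 nt. The forward strand has the longer ORF.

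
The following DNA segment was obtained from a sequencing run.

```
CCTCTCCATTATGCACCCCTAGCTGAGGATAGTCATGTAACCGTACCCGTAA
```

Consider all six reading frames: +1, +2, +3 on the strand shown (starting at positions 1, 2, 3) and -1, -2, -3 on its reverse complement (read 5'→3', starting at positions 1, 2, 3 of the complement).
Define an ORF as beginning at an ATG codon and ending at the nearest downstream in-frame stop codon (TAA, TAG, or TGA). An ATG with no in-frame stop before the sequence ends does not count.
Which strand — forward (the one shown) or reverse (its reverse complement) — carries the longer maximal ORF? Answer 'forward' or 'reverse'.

Reverse complement (5'→3'): TTACGGGTACGGTTACATGACTATCCTCAGCTAGGGGTGCATAATGGAGAGG
Frame +1: CCT CTC CAT TAT GCA CCC CTA GCT GAG GAT AGT CAT GTA ACC GTA CCC GTA — no ATG→stop ORF.
Frame +2: CTC TCC ATT ATG CAC CCC TAG CTG AGG ATA GTC ATG TAA CCG TAC CCG TAA — ATG at 11, stop TAG at 20 → 12 nt; ATG at 35, stop TAA at 38 → 6 nt.
Frame +3: TCT CCA TTA TGC ACC CCT AGC TGA GGA TAG TCA TGT AAC CGT ACC CGT — no ATG→stop ORF.
Frame -1: TTA CGG GTA CGG TTA CAT GAC TAT CCT CAG CTA GGG GTG CAT AAT GGA GAG — no ATG→stop ORF.
Frame -2: TAC GGG TAC GGT TAC ATG ACT ATC CTC AGC TAG GGG TGC ATA ATG GAG AGG — ATG at 17, stop TAG at 32 → 18 nt.
Frame -3: ACG GGT ACG GTT ACA TGA CTA TCC TCA GCT AGG GGT GCA TAA TGG AGA — no ATG→stop ORF.
Forward-strand max 12 nt; reverse-strand max 18 nt. The reverse strand has the longer ORF.

reverse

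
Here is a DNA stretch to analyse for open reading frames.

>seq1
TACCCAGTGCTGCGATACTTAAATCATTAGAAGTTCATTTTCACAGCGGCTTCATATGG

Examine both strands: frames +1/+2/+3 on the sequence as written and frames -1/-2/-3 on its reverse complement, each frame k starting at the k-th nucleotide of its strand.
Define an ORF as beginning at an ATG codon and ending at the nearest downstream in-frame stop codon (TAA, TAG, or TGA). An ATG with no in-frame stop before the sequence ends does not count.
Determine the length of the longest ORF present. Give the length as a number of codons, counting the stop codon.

5

Reverse complement (5'→3'): CCATATGAAGCCGCTGTGAAAATGAACTTCTAATGATTTAAGTATCGCAGCACTGGGTA
Frame +1: TAC CCA GTG CTG CGA TAC TTA AAT CAT TAG AAG TTC ATT TTC ACA GCG GCT TCA TAT — no ATG→stop ORF.
Frame +2: ACC CAG TGC TGC GAT ACT TAA ATC ATT AGA AGT TCA TTT TCA CAG CGG CTT CAT ATG — no ATG→stop ORF.
Frame +3: CCC AGT GCT GCG ATA CTT AAA TCA TTA GAA GTT CAT TTT CAC AGC GGC TTC ATA TGG — no ATG→stop ORF.
Frame -1: CCA TAT GAA GCC GCT GTG AAA ATG AAC TTC TAA TGA TTT AAG TAT CGC AGC ACT GGG — ATG at 22, stop TAA at 31 → 12 nt.
Frame -2: CAT ATG AAG CCG CTG TGA AAA TGA ACT TCT AAT GAT TTA AGT ATC GCA GCA CTG GGT — ATG at 5, stop TGA at 17 → 15 nt.
Frame -3: ATA TGA AGC CGC TGT GAA AAT GAA CTT CTA ATG ATT TAA GTA TCG CAG CAC TGG GTA — ATG at 33, stop TAA at 39 → 9 nt.
Longest: frame -2, positions 5–19, 15 nt = 5 codons = 4 aa. → 5 codons.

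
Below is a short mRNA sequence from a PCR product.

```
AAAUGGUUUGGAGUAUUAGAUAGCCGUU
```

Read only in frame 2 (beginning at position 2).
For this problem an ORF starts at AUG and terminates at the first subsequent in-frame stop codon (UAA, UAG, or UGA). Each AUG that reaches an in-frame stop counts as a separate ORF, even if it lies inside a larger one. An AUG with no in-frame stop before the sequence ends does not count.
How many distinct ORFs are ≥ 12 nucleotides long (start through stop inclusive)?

0

Frame 2: AAU GGU UUG GAG UAU UAG AUA GCC GUU — no AUG→stop ORF.
No ORF reaches 12 nucleotides. Count = 0.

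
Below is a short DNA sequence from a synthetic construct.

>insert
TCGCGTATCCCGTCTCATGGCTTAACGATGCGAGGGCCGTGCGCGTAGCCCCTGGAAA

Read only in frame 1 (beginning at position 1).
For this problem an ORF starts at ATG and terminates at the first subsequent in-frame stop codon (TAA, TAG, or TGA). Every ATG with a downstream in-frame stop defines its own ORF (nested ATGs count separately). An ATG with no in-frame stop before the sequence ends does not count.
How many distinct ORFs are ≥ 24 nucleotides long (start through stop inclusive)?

Frame 1: TCG CGT ATC CCG TCT CAT GGC TTA ACG ATG CGA GGG CCG TGC GCG TAG CCC CTG GAA — ATG at 28, stop TAG at 46 → 21 nt.
No ORF reaches 24 nucleotides. Count = 0.

0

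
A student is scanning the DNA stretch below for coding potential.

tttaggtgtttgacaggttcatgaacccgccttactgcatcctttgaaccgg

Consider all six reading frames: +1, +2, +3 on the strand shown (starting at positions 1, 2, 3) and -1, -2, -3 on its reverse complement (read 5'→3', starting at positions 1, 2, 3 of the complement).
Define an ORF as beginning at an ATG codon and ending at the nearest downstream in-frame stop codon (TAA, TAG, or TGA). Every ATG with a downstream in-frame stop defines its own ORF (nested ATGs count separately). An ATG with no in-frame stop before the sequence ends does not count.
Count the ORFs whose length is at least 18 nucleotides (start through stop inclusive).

2

Reverse complement (5'→3'): CCGGTTCAAAGGATGCAGTAAGGCGGGTTCATGAACCTGTCAAACACCTAAA
Frame +1: TTT AGG TGT TTG ACA GGT TCA TGA ACC CGC CTT ACT GCA TCC TTT GAA CCG — no ATG→stop ORF.
Frame +2: TTA GGT GTT TGA CAG GTT CAT GAA CCC GCC TTA CTG CAT CCT TTG AAC CGG — no ATG→stop ORF.
Frame +3: TAG GTG TTT GAC AGG TTC ATG AAC CCG CCT TAC TGC ATC CTT TGA ACC — ATG at 21, stop TGA at 45 → 27 nt.
Frame -1: CCG GTT CAA AGG ATG CAG TAA GGC GGG TTC ATG AAC CTG TCA AAC ACC TAA — ATG at 13, stop TAA at 19 → 9 nt; ATG at 31, stop TAA at 49 → 21 nt.
Frame -2: CGG TTC AAA GGA TGC AGT AAG GCG GGT TCA TGA ACC TGT CAA ACA CCT AAA — no ATG→stop ORF.
Frame -3: GGT TCA AAG GAT GCA GTA AGG CGG GTT CAT GAA CCT GTC AAA CAC CTA — no ATG→stop ORF.
ORFs ≥ 18 nucleotides: frame +3 21–47 (27 nucleotides), frame -1 31–51 (21 nucleotides). Count = 2.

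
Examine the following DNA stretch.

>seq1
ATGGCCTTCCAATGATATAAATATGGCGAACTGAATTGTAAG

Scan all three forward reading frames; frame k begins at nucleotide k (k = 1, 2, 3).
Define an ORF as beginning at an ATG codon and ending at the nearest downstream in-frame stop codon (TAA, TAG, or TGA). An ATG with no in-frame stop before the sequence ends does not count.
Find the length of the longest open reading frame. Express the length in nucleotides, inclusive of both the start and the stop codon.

Frame 1: ATG GCC TTC CAA TGA TAT AAA TAT GGC GAA CTG AAT TGT AAG — ATG at 1, stop TGA at 13 → 15 nt.
Frame 2: TGG CCT TCC AAT GAT ATA AAT ATG GCG AAC TGA ATT GTA — ATG at 23, stop TGA at 32 → 12 nt.
Frame 3: GGC CTT CCA ATG ATA TAA ATA TGG CGA ACT GAA TTG TAA — ATG at 12, stop TAA at 18 → 9 nt.
Longest: frame 1, positions 1–15, 15 nt = 5 codons = 4 aa. → 15 nucleotides.

15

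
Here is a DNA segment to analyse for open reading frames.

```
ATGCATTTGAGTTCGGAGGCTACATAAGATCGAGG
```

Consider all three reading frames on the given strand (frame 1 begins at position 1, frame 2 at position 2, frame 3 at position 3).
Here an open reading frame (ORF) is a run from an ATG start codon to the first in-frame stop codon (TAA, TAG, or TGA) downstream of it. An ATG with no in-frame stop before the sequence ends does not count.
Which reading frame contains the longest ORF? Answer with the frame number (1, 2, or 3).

Frame 1: ATG CAT TTG AGT TCG GAG GCT ACA TAA GAT CGA — ATG at 1, stop TAA at 25 → 27 nt.
Frame 2: TGC ATT TGA GTT CGG AGG CTA CAT AAG ATC GAG — no ATG→stop ORF.
Frame 3: GCA TTT GAG TTC GGA GGC TAC ATA AGA TCG AGG — no ATG→stop ORF.
Longest ORF is 27 nt in frame 1 (positions 1–27).

1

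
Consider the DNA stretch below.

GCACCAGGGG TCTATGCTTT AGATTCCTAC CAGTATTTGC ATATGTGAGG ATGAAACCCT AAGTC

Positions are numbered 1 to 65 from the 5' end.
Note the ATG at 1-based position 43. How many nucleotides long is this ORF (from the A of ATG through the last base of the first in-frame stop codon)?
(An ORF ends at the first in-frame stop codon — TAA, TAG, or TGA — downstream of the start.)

Codons from position 43: ATG (43–45), TGA (46–48).
TGA is the first in-frame stop; ORF spans 43–48, 6 nucleotides.

6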